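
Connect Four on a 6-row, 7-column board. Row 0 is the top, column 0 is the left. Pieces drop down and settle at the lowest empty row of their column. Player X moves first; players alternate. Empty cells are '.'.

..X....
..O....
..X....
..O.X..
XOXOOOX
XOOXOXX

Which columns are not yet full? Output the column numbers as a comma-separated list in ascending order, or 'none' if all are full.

Answer: 0,1,3,4,5,6

Derivation:
col 0: top cell = '.' → open
col 1: top cell = '.' → open
col 2: top cell = 'X' → FULL
col 3: top cell = '.' → open
col 4: top cell = '.' → open
col 5: top cell = '.' → open
col 6: top cell = '.' → open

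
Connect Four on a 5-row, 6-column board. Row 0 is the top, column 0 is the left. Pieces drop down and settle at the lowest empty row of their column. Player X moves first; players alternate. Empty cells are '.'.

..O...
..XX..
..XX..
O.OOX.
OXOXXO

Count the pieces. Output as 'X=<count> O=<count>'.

X=8 O=7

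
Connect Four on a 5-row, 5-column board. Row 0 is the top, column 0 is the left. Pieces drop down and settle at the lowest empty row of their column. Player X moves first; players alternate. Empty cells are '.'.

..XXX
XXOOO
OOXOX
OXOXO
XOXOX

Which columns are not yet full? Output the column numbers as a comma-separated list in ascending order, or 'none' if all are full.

Answer: 0,1

Derivation:
col 0: top cell = '.' → open
col 1: top cell = '.' → open
col 2: top cell = 'X' → FULL
col 3: top cell = 'X' → FULL
col 4: top cell = 'X' → FULL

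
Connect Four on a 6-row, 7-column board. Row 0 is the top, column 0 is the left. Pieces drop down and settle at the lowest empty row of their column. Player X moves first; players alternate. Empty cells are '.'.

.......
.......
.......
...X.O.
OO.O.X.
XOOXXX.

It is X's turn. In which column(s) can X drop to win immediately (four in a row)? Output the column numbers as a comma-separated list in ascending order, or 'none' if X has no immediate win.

Answer: 6

Derivation:
col 0: drop X → no win
col 1: drop X → no win
col 2: drop X → no win
col 3: drop X → no win
col 4: drop X → no win
col 5: drop X → no win
col 6: drop X → WIN!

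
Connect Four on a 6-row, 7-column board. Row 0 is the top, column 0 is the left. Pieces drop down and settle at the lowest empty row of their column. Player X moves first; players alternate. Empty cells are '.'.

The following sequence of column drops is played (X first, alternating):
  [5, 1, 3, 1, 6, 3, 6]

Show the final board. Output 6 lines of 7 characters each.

Answer: .......
.......
.......
.......
.O.O..X
.O.X.XX

Derivation:
Move 1: X drops in col 5, lands at row 5
Move 2: O drops in col 1, lands at row 5
Move 3: X drops in col 3, lands at row 5
Move 4: O drops in col 1, lands at row 4
Move 5: X drops in col 6, lands at row 5
Move 6: O drops in col 3, lands at row 4
Move 7: X drops in col 6, lands at row 4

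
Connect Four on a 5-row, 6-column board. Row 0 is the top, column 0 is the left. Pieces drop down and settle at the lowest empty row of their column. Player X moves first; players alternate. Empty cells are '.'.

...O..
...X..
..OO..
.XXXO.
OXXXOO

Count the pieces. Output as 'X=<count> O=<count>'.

X=7 O=7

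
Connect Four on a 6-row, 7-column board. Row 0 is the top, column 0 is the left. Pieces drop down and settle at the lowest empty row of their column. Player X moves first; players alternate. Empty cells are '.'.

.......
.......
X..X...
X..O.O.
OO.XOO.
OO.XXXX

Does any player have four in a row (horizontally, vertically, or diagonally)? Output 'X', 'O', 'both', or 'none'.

X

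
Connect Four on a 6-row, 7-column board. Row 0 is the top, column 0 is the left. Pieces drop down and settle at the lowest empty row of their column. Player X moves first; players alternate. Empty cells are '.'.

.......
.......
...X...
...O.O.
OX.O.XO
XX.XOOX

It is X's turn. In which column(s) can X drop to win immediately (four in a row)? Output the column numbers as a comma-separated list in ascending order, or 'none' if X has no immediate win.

col 0: drop X → no win
col 1: drop X → no win
col 2: drop X → WIN!
col 3: drop X → no win
col 4: drop X → no win
col 5: drop X → no win
col 6: drop X → no win

Answer: 2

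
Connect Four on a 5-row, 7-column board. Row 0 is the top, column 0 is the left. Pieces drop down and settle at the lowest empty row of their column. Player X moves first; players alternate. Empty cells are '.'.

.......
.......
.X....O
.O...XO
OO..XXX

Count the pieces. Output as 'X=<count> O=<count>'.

X=5 O=5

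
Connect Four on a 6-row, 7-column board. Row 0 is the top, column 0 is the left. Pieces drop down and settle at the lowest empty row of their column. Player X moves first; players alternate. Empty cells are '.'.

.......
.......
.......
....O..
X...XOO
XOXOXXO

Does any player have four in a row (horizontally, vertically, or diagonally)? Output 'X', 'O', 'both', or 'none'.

none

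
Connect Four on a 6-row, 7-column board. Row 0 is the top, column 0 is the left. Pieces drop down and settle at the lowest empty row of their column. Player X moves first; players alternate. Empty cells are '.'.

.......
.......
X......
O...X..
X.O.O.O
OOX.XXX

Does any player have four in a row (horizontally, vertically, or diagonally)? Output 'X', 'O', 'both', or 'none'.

none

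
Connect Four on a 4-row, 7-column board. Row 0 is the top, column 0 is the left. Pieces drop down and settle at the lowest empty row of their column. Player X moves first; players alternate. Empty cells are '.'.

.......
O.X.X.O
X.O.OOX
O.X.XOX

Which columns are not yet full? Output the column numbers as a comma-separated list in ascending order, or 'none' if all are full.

Answer: 0,1,2,3,4,5,6

Derivation:
col 0: top cell = '.' → open
col 1: top cell = '.' → open
col 2: top cell = '.' → open
col 3: top cell = '.' → open
col 4: top cell = '.' → open
col 5: top cell = '.' → open
col 6: top cell = '.' → open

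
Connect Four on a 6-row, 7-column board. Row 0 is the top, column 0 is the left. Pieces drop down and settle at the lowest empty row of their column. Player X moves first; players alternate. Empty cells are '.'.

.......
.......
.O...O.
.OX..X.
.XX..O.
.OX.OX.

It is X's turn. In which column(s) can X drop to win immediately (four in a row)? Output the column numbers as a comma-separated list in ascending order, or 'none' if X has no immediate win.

Answer: 2

Derivation:
col 0: drop X → no win
col 1: drop X → no win
col 2: drop X → WIN!
col 3: drop X → no win
col 4: drop X → no win
col 5: drop X → no win
col 6: drop X → no win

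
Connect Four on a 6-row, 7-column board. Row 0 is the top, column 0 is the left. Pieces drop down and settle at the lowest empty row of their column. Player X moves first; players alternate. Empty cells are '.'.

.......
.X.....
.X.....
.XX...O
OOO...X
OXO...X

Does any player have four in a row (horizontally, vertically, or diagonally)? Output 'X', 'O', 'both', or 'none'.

none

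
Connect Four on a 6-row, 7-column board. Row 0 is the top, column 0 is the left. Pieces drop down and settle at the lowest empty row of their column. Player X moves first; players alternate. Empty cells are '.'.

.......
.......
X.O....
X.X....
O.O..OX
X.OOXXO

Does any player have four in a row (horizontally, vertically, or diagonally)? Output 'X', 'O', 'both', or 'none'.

none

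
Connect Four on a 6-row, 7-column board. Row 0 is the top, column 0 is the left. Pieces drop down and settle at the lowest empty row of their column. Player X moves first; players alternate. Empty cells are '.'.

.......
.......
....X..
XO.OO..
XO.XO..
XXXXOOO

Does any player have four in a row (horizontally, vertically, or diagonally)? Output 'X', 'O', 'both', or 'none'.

X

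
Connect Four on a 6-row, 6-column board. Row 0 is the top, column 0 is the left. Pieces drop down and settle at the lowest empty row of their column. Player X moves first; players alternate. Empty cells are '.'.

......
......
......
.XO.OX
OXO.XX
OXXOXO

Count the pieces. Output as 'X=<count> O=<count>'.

X=8 O=7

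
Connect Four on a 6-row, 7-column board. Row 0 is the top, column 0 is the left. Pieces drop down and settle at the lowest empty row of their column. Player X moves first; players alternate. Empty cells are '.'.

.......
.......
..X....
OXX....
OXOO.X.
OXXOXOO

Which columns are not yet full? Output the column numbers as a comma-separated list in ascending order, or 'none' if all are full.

Answer: 0,1,2,3,4,5,6

Derivation:
col 0: top cell = '.' → open
col 1: top cell = '.' → open
col 2: top cell = '.' → open
col 3: top cell = '.' → open
col 4: top cell = '.' → open
col 5: top cell = '.' → open
col 6: top cell = '.' → open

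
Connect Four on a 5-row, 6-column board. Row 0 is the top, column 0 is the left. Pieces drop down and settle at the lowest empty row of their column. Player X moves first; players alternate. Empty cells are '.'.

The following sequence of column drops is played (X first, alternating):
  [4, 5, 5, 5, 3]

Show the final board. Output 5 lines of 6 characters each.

Move 1: X drops in col 4, lands at row 4
Move 2: O drops in col 5, lands at row 4
Move 3: X drops in col 5, lands at row 3
Move 4: O drops in col 5, lands at row 2
Move 5: X drops in col 3, lands at row 4

Answer: ......
......
.....O
.....X
...XXO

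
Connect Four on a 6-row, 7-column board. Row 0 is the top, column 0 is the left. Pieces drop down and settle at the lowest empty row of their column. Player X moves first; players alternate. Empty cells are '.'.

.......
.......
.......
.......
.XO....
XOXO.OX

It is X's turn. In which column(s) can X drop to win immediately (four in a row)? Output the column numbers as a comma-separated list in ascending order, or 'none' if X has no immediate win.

Answer: none

Derivation:
col 0: drop X → no win
col 1: drop X → no win
col 2: drop X → no win
col 3: drop X → no win
col 4: drop X → no win
col 5: drop X → no win
col 6: drop X → no win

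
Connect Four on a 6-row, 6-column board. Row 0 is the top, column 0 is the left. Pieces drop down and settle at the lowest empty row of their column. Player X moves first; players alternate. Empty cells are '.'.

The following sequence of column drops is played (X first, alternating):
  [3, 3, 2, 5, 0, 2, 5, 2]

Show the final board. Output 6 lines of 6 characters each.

Move 1: X drops in col 3, lands at row 5
Move 2: O drops in col 3, lands at row 4
Move 3: X drops in col 2, lands at row 5
Move 4: O drops in col 5, lands at row 5
Move 5: X drops in col 0, lands at row 5
Move 6: O drops in col 2, lands at row 4
Move 7: X drops in col 5, lands at row 4
Move 8: O drops in col 2, lands at row 3

Answer: ......
......
......
..O...
..OO.X
X.XX.O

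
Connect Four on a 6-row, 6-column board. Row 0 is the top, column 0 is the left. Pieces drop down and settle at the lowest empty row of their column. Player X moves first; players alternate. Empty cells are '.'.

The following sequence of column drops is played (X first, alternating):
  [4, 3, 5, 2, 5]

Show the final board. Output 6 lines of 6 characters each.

Move 1: X drops in col 4, lands at row 5
Move 2: O drops in col 3, lands at row 5
Move 3: X drops in col 5, lands at row 5
Move 4: O drops in col 2, lands at row 5
Move 5: X drops in col 5, lands at row 4

Answer: ......
......
......
......
.....X
..OOXX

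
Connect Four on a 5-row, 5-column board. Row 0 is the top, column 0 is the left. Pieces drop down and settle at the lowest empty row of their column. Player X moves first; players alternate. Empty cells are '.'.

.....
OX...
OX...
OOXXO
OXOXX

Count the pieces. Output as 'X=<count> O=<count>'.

X=7 O=7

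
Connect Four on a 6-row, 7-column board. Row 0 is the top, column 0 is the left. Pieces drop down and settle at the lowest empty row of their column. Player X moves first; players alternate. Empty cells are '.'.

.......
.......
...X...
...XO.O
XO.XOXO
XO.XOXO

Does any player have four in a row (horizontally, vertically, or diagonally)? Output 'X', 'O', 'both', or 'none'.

X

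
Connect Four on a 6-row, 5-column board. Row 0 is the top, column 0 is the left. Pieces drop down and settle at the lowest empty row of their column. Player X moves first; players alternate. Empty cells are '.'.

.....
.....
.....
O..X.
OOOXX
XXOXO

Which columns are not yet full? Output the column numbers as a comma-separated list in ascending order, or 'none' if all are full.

Answer: 0,1,2,3,4

Derivation:
col 0: top cell = '.' → open
col 1: top cell = '.' → open
col 2: top cell = '.' → open
col 3: top cell = '.' → open
col 4: top cell = '.' → open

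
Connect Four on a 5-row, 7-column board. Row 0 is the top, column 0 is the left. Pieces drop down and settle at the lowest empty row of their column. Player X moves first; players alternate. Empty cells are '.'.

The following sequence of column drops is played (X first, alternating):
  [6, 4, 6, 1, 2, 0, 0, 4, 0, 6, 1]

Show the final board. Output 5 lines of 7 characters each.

Answer: .......
.......
X.....O
XX..O.X
OOX.O.X

Derivation:
Move 1: X drops in col 6, lands at row 4
Move 2: O drops in col 4, lands at row 4
Move 3: X drops in col 6, lands at row 3
Move 4: O drops in col 1, lands at row 4
Move 5: X drops in col 2, lands at row 4
Move 6: O drops in col 0, lands at row 4
Move 7: X drops in col 0, lands at row 3
Move 8: O drops in col 4, lands at row 3
Move 9: X drops in col 0, lands at row 2
Move 10: O drops in col 6, lands at row 2
Move 11: X drops in col 1, lands at row 3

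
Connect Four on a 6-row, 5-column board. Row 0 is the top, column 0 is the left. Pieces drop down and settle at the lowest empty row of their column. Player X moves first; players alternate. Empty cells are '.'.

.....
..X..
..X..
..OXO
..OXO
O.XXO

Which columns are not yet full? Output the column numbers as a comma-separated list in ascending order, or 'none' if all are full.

col 0: top cell = '.' → open
col 1: top cell = '.' → open
col 2: top cell = '.' → open
col 3: top cell = '.' → open
col 4: top cell = '.' → open

Answer: 0,1,2,3,4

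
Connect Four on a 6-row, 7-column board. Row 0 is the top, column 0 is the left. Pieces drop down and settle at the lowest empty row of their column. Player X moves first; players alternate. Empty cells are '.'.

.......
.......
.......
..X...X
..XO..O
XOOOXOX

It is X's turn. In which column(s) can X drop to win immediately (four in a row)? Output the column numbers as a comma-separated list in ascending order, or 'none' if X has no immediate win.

col 0: drop X → no win
col 1: drop X → no win
col 2: drop X → no win
col 3: drop X → no win
col 4: drop X → no win
col 5: drop X → no win
col 6: drop X → no win

Answer: none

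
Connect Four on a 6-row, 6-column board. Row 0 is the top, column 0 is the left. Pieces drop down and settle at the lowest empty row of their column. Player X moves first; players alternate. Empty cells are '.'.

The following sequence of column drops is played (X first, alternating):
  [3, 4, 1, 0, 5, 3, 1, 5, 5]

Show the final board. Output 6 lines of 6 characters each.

Move 1: X drops in col 3, lands at row 5
Move 2: O drops in col 4, lands at row 5
Move 3: X drops in col 1, lands at row 5
Move 4: O drops in col 0, lands at row 5
Move 5: X drops in col 5, lands at row 5
Move 6: O drops in col 3, lands at row 4
Move 7: X drops in col 1, lands at row 4
Move 8: O drops in col 5, lands at row 4
Move 9: X drops in col 5, lands at row 3

Answer: ......
......
......
.....X
.X.O.O
OX.XOX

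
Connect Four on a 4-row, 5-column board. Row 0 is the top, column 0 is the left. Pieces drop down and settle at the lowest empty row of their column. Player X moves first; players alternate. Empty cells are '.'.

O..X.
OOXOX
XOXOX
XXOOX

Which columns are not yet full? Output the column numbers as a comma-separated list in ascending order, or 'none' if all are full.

col 0: top cell = 'O' → FULL
col 1: top cell = '.' → open
col 2: top cell = '.' → open
col 3: top cell = 'X' → FULL
col 4: top cell = '.' → open

Answer: 1,2,4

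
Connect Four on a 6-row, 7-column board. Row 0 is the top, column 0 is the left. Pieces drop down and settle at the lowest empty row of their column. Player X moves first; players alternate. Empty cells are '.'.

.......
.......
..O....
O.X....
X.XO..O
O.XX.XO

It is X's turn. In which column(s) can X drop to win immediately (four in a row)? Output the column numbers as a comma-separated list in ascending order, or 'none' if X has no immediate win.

col 0: drop X → no win
col 1: drop X → no win
col 2: drop X → no win
col 3: drop X → no win
col 4: drop X → WIN!
col 5: drop X → no win
col 6: drop X → no win

Answer: 4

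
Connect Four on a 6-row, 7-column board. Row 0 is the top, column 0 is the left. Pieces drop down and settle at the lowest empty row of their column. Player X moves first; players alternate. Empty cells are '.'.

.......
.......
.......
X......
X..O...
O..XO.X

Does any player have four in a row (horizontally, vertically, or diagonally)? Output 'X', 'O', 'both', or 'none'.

none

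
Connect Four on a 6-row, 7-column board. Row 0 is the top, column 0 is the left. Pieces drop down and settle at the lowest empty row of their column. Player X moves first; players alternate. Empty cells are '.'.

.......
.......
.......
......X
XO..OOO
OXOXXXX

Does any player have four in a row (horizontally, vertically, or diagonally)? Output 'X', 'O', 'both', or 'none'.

X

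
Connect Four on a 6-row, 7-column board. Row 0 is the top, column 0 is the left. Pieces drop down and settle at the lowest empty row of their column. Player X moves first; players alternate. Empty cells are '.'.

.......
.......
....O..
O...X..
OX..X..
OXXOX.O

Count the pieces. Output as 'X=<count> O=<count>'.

X=6 O=6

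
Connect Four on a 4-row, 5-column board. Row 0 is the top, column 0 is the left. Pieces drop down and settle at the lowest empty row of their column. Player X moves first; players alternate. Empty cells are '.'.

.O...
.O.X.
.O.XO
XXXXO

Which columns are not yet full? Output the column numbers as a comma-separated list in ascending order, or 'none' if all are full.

Answer: 0,2,3,4

Derivation:
col 0: top cell = '.' → open
col 1: top cell = 'O' → FULL
col 2: top cell = '.' → open
col 3: top cell = '.' → open
col 4: top cell = '.' → open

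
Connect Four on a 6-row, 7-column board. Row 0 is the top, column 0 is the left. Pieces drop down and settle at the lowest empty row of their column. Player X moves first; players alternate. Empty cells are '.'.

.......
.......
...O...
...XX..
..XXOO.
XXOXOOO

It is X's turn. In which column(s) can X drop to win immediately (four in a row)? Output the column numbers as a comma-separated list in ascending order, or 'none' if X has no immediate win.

Answer: 4

Derivation:
col 0: drop X → no win
col 1: drop X → no win
col 2: drop X → no win
col 3: drop X → no win
col 4: drop X → WIN!
col 5: drop X → no win
col 6: drop X → no win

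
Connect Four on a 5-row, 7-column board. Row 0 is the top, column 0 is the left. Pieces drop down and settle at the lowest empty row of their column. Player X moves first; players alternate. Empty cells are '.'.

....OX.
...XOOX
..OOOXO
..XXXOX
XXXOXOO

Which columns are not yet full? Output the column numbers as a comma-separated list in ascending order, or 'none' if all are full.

Answer: 0,1,2,3,6

Derivation:
col 0: top cell = '.' → open
col 1: top cell = '.' → open
col 2: top cell = '.' → open
col 3: top cell = '.' → open
col 4: top cell = 'O' → FULL
col 5: top cell = 'X' → FULL
col 6: top cell = '.' → open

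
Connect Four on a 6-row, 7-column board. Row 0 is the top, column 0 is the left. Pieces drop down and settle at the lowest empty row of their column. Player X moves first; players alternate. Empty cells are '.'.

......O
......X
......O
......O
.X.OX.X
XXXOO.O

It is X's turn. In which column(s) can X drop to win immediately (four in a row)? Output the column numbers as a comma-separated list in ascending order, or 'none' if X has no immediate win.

col 0: drop X → no win
col 1: drop X → no win
col 2: drop X → no win
col 3: drop X → no win
col 4: drop X → no win
col 5: drop X → no win

Answer: none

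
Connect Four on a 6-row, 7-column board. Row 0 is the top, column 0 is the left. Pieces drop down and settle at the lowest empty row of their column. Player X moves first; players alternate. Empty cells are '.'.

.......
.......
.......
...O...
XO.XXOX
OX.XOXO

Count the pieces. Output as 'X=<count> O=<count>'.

X=7 O=6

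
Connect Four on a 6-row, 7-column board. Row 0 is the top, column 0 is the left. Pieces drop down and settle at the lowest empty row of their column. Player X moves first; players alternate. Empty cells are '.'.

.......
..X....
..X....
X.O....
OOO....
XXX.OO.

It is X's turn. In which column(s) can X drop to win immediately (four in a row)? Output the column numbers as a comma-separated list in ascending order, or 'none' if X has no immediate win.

Answer: 3

Derivation:
col 0: drop X → no win
col 1: drop X → no win
col 2: drop X → no win
col 3: drop X → WIN!
col 4: drop X → no win
col 5: drop X → no win
col 6: drop X → no win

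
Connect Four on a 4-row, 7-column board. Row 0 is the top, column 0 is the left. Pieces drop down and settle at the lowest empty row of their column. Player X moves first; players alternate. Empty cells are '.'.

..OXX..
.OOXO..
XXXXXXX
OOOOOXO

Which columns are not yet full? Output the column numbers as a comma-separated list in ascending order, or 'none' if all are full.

col 0: top cell = '.' → open
col 1: top cell = '.' → open
col 2: top cell = 'O' → FULL
col 3: top cell = 'X' → FULL
col 4: top cell = 'X' → FULL
col 5: top cell = '.' → open
col 6: top cell = '.' → open

Answer: 0,1,5,6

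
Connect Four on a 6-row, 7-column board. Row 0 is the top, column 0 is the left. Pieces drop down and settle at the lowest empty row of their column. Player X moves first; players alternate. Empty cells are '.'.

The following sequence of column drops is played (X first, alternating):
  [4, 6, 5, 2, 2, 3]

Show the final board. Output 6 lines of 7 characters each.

Move 1: X drops in col 4, lands at row 5
Move 2: O drops in col 6, lands at row 5
Move 3: X drops in col 5, lands at row 5
Move 4: O drops in col 2, lands at row 5
Move 5: X drops in col 2, lands at row 4
Move 6: O drops in col 3, lands at row 5

Answer: .......
.......
.......
.......
..X....
..OOXXO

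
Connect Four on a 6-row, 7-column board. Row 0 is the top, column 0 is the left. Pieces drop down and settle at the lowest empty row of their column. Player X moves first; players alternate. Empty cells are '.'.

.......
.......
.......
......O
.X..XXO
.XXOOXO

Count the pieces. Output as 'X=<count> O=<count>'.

X=6 O=5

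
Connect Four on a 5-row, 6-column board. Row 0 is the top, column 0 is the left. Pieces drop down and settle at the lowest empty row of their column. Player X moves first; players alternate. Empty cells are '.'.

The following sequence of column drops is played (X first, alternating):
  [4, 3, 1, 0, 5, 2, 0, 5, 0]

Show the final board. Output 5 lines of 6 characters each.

Move 1: X drops in col 4, lands at row 4
Move 2: O drops in col 3, lands at row 4
Move 3: X drops in col 1, lands at row 4
Move 4: O drops in col 0, lands at row 4
Move 5: X drops in col 5, lands at row 4
Move 6: O drops in col 2, lands at row 4
Move 7: X drops in col 0, lands at row 3
Move 8: O drops in col 5, lands at row 3
Move 9: X drops in col 0, lands at row 2

Answer: ......
......
X.....
X....O
OXOOXX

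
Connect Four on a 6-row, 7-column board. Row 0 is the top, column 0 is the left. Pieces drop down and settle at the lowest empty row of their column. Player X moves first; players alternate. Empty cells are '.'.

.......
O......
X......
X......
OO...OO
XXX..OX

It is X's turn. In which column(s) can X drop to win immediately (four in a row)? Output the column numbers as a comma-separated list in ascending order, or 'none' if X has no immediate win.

Answer: 3

Derivation:
col 0: drop X → no win
col 1: drop X → no win
col 2: drop X → no win
col 3: drop X → WIN!
col 4: drop X → no win
col 5: drop X → no win
col 6: drop X → no win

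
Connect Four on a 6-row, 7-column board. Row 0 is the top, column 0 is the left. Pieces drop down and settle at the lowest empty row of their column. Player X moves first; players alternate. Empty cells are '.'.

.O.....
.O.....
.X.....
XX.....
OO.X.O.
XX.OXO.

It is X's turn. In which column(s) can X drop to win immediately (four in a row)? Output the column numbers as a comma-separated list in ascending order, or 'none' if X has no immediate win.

col 0: drop X → no win
col 2: drop X → no win
col 3: drop X → no win
col 4: drop X → no win
col 5: drop X → no win
col 6: drop X → no win

Answer: none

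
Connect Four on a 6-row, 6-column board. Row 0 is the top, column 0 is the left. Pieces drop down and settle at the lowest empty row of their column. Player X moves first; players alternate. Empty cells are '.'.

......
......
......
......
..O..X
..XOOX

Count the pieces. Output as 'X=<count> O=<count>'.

X=3 O=3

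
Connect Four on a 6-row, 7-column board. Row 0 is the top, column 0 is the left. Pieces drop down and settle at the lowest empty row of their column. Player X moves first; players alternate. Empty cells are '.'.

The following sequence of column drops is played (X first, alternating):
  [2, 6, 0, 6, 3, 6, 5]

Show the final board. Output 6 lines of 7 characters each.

Move 1: X drops in col 2, lands at row 5
Move 2: O drops in col 6, lands at row 5
Move 3: X drops in col 0, lands at row 5
Move 4: O drops in col 6, lands at row 4
Move 5: X drops in col 3, lands at row 5
Move 6: O drops in col 6, lands at row 3
Move 7: X drops in col 5, lands at row 5

Answer: .......
.......
.......
......O
......O
X.XX.XO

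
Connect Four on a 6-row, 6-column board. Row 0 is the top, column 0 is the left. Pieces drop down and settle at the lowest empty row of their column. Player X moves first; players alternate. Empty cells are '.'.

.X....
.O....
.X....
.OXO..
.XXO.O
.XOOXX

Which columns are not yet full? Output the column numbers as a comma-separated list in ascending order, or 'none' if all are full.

Answer: 0,2,3,4,5

Derivation:
col 0: top cell = '.' → open
col 1: top cell = 'X' → FULL
col 2: top cell = '.' → open
col 3: top cell = '.' → open
col 4: top cell = '.' → open
col 5: top cell = '.' → open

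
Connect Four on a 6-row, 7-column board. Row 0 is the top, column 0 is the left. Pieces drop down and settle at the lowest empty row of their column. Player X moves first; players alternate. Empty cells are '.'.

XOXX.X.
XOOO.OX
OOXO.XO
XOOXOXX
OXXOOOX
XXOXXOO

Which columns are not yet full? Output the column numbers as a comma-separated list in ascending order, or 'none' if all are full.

Answer: 4,6

Derivation:
col 0: top cell = 'X' → FULL
col 1: top cell = 'O' → FULL
col 2: top cell = 'X' → FULL
col 3: top cell = 'X' → FULL
col 4: top cell = '.' → open
col 5: top cell = 'X' → FULL
col 6: top cell = '.' → open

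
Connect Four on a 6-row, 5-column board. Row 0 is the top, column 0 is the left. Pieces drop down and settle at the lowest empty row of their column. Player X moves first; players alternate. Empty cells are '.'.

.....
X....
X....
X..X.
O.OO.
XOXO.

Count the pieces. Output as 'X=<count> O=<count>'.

X=6 O=5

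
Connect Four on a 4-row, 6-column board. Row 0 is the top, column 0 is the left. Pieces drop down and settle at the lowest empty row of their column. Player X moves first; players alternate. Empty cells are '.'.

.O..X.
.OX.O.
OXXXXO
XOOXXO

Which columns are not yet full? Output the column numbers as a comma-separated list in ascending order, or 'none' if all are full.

col 0: top cell = '.' → open
col 1: top cell = 'O' → FULL
col 2: top cell = '.' → open
col 3: top cell = '.' → open
col 4: top cell = 'X' → FULL
col 5: top cell = '.' → open

Answer: 0,2,3,5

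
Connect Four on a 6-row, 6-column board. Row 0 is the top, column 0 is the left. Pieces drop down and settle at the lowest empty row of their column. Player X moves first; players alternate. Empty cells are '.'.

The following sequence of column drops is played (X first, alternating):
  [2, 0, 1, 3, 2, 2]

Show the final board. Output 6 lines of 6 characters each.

Answer: ......
......
......
..O...
..X...
OXXO..

Derivation:
Move 1: X drops in col 2, lands at row 5
Move 2: O drops in col 0, lands at row 5
Move 3: X drops in col 1, lands at row 5
Move 4: O drops in col 3, lands at row 5
Move 5: X drops in col 2, lands at row 4
Move 6: O drops in col 2, lands at row 3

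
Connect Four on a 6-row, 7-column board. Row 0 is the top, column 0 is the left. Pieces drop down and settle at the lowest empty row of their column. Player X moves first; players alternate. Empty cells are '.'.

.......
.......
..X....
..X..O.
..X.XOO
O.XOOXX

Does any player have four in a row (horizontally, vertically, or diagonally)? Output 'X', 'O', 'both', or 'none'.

X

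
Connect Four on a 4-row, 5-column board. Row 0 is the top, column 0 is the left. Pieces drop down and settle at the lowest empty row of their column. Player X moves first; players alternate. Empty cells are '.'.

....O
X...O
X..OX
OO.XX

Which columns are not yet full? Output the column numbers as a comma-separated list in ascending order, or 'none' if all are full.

Answer: 0,1,2,3

Derivation:
col 0: top cell = '.' → open
col 1: top cell = '.' → open
col 2: top cell = '.' → open
col 3: top cell = '.' → open
col 4: top cell = 'O' → FULL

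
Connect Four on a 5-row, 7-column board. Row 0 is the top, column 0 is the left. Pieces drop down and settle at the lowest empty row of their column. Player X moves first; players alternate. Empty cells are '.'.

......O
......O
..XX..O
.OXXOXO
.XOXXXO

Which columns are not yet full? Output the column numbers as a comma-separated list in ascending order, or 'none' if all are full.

col 0: top cell = '.' → open
col 1: top cell = '.' → open
col 2: top cell = '.' → open
col 3: top cell = '.' → open
col 4: top cell = '.' → open
col 5: top cell = '.' → open
col 6: top cell = 'O' → FULL

Answer: 0,1,2,3,4,5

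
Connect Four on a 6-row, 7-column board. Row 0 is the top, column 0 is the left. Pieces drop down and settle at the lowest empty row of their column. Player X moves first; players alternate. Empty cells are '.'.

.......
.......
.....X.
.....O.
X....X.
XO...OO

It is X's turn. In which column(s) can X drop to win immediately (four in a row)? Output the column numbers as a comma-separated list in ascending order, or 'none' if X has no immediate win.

col 0: drop X → no win
col 1: drop X → no win
col 2: drop X → no win
col 3: drop X → no win
col 4: drop X → no win
col 5: drop X → no win
col 6: drop X → no win

Answer: none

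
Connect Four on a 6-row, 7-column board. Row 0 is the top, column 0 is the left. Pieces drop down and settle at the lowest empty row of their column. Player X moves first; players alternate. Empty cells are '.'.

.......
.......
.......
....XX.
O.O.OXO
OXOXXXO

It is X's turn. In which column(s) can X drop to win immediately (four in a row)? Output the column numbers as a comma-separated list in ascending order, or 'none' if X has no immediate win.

col 0: drop X → no win
col 1: drop X → no win
col 2: drop X → no win
col 3: drop X → no win
col 4: drop X → no win
col 5: drop X → WIN!
col 6: drop X → no win

Answer: 5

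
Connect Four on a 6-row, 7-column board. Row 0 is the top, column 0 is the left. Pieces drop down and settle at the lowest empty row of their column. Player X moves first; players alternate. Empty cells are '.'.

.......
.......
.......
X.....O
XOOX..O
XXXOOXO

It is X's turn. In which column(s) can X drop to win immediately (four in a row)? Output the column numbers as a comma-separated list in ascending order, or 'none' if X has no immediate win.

Answer: 0

Derivation:
col 0: drop X → WIN!
col 1: drop X → no win
col 2: drop X → no win
col 3: drop X → no win
col 4: drop X → no win
col 5: drop X → no win
col 6: drop X → no win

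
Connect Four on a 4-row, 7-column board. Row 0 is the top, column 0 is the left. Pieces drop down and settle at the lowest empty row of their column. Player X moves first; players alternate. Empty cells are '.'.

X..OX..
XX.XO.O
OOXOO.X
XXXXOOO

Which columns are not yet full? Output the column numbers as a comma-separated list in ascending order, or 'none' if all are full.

col 0: top cell = 'X' → FULL
col 1: top cell = '.' → open
col 2: top cell = '.' → open
col 3: top cell = 'O' → FULL
col 4: top cell = 'X' → FULL
col 5: top cell = '.' → open
col 6: top cell = '.' → open

Answer: 1,2,5,6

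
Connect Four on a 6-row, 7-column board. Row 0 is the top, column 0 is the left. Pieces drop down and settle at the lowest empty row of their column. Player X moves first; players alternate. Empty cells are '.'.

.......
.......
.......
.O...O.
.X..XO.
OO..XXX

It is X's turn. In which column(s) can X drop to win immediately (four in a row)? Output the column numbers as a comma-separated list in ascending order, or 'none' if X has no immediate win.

Answer: 3

Derivation:
col 0: drop X → no win
col 1: drop X → no win
col 2: drop X → no win
col 3: drop X → WIN!
col 4: drop X → no win
col 5: drop X → no win
col 6: drop X → no win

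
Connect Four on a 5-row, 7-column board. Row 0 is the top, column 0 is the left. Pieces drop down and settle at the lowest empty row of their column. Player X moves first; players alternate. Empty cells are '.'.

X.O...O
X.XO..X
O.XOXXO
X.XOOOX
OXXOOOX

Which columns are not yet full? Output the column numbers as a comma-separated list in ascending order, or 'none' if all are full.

col 0: top cell = 'X' → FULL
col 1: top cell = '.' → open
col 2: top cell = 'O' → FULL
col 3: top cell = '.' → open
col 4: top cell = '.' → open
col 5: top cell = '.' → open
col 6: top cell = 'O' → FULL

Answer: 1,3,4,5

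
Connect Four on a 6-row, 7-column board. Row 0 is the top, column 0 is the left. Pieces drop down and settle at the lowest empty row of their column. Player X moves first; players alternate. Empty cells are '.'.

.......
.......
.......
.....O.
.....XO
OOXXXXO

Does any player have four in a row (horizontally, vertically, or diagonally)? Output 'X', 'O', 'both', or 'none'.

X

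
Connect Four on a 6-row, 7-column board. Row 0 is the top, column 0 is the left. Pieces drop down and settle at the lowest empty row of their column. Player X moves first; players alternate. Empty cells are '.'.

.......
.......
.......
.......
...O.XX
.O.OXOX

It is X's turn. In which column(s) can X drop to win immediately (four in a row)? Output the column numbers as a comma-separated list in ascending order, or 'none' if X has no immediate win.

Answer: none

Derivation:
col 0: drop X → no win
col 1: drop X → no win
col 2: drop X → no win
col 3: drop X → no win
col 4: drop X → no win
col 5: drop X → no win
col 6: drop X → no win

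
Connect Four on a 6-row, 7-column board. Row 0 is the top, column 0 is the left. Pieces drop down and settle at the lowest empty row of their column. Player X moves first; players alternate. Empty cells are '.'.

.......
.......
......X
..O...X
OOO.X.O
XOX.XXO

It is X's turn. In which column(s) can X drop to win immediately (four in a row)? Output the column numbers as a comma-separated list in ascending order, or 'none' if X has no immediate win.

col 0: drop X → no win
col 1: drop X → no win
col 2: drop X → no win
col 3: drop X → WIN!
col 4: drop X → no win
col 5: drop X → no win
col 6: drop X → no win

Answer: 3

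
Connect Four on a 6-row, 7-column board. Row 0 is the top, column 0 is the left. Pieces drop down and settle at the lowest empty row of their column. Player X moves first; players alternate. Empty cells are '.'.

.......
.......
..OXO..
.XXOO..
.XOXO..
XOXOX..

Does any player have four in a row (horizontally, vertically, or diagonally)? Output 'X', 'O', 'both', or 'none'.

both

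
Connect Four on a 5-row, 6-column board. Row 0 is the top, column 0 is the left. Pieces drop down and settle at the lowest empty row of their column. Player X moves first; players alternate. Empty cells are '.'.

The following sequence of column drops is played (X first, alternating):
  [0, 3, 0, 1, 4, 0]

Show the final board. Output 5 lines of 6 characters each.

Move 1: X drops in col 0, lands at row 4
Move 2: O drops in col 3, lands at row 4
Move 3: X drops in col 0, lands at row 3
Move 4: O drops in col 1, lands at row 4
Move 5: X drops in col 4, lands at row 4
Move 6: O drops in col 0, lands at row 2

Answer: ......
......
O.....
X.....
XO.OX.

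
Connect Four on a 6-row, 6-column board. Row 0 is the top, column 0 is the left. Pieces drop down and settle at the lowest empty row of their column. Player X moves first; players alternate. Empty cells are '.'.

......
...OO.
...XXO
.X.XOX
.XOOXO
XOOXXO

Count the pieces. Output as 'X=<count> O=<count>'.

X=10 O=10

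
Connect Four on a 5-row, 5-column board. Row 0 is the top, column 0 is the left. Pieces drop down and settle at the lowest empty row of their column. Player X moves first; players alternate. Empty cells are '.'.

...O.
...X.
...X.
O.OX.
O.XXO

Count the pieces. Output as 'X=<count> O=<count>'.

X=5 O=5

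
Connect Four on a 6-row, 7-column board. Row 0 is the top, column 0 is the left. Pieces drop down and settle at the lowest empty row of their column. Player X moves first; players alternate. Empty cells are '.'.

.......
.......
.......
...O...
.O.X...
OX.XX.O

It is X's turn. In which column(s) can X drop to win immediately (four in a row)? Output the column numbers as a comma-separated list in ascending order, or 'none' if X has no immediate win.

Answer: 2

Derivation:
col 0: drop X → no win
col 1: drop X → no win
col 2: drop X → WIN!
col 3: drop X → no win
col 4: drop X → no win
col 5: drop X → no win
col 6: drop X → no win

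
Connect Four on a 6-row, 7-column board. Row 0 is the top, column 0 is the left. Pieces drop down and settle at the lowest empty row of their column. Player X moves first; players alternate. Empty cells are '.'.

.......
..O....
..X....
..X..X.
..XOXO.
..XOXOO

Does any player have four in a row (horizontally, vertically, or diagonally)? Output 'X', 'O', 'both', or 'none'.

X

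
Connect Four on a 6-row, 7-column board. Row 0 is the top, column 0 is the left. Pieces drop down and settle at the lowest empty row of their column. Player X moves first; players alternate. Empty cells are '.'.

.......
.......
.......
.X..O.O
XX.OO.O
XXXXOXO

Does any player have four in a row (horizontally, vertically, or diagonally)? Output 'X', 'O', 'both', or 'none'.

X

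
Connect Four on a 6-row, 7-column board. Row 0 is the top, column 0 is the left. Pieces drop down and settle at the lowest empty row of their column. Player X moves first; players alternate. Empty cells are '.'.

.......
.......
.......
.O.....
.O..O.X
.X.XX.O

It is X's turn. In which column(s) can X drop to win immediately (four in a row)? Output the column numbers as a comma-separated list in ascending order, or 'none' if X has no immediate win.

Answer: 2

Derivation:
col 0: drop X → no win
col 1: drop X → no win
col 2: drop X → WIN!
col 3: drop X → no win
col 4: drop X → no win
col 5: drop X → no win
col 6: drop X → no win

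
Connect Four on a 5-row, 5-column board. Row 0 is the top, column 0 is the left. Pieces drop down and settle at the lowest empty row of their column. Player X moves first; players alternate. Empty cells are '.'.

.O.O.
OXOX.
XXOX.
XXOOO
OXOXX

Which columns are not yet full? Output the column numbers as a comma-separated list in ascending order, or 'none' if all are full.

Answer: 0,2,4

Derivation:
col 0: top cell = '.' → open
col 1: top cell = 'O' → FULL
col 2: top cell = '.' → open
col 3: top cell = 'O' → FULL
col 4: top cell = '.' → open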